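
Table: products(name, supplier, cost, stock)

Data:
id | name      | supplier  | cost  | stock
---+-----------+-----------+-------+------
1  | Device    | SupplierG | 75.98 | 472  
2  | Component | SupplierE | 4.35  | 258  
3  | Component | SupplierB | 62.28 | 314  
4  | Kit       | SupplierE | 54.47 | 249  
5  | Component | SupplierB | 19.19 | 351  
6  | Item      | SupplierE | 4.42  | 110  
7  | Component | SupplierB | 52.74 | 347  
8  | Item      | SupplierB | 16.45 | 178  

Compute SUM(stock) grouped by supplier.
SELECT supplier, SUM(stock) as result
FROM products
GROUP BY supplier

Result:
  SupplierB: 1190
  SupplierE: 617
  SupplierG: 472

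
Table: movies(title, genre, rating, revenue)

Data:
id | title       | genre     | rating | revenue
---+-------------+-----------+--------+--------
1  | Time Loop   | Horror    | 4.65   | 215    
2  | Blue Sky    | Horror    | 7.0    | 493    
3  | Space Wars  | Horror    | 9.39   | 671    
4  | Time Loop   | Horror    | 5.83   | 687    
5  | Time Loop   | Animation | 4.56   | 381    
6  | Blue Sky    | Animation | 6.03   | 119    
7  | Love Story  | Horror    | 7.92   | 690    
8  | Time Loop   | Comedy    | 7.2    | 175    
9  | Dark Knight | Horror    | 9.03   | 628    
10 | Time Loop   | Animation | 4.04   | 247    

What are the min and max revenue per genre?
SELECT genre, MIN(revenue), MAX(revenue)
FROM movies
GROUP BY genre

Result:
  Animation: min=119, max=381
  Comedy: min=175, max=175
  Horror: min=215, max=690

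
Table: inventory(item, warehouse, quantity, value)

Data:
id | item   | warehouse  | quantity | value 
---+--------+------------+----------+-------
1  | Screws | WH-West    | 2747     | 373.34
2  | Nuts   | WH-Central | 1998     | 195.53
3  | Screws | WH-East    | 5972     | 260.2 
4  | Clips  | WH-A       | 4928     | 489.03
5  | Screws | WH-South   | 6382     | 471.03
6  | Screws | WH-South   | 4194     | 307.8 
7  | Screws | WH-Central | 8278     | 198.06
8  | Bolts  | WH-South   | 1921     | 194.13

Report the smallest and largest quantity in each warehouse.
SELECT warehouse, MIN(quantity), MAX(quantity)
FROM inventory
GROUP BY warehouse

Result:
  WH-A: min=4928, max=4928
  WH-Central: min=1998, max=8278
  WH-East: min=5972, max=5972
  WH-South: min=1921, max=6382
  WH-West: min=2747, max=2747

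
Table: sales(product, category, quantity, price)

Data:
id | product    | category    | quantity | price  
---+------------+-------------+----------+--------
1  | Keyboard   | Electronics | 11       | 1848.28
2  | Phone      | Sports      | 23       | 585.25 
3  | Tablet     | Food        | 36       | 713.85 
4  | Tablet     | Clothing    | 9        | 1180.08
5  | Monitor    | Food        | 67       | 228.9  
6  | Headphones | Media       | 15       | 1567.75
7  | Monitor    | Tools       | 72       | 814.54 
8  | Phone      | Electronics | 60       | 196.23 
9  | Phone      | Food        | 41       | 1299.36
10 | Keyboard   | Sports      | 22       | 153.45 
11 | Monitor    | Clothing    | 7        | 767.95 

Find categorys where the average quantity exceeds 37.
SELECT category, AVG(quantity)
FROM sales
GROUP BY category
HAVING AVG(quantity) > 37

Result:
  Food: avg=48.00
  Tools: avg=72.00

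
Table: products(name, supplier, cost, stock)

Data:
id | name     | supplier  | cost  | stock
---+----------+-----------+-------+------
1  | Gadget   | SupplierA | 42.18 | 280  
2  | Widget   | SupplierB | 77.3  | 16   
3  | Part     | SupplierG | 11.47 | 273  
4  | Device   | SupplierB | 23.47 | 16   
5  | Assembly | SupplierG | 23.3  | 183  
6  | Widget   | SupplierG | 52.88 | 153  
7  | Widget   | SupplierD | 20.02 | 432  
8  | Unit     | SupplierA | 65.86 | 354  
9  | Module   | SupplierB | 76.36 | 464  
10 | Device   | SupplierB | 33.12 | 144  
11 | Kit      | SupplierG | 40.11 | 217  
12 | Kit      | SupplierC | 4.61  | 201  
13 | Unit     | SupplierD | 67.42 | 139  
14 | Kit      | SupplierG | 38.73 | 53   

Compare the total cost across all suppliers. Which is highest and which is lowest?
SELECT supplier, SUM(cost)
FROM products
GROUP BY supplier
ORDER BY SUM(cost)

All groups:
  SupplierC: 4.61
  SupplierD: 87.44
  SupplierA: 108.04
  SupplierG: 166.49
  SupplierB: 210.25

Highest: SupplierB (210.25)
Lowest: SupplierC (4.61)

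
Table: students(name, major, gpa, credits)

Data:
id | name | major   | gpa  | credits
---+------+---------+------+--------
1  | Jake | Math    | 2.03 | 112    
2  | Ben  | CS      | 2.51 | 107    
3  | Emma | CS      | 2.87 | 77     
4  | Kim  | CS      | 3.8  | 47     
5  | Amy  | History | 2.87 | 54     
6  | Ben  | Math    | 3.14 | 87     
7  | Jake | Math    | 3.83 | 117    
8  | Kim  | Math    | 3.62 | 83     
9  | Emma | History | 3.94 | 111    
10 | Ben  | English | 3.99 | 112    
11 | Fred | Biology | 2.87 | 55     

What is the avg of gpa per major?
SELECT major, AVG(gpa) as result
FROM students
GROUP BY major

Result:
  Biology: 2.87
  CS: 3.06
  English: 3.99
  History: 3.41
  Math: 3.16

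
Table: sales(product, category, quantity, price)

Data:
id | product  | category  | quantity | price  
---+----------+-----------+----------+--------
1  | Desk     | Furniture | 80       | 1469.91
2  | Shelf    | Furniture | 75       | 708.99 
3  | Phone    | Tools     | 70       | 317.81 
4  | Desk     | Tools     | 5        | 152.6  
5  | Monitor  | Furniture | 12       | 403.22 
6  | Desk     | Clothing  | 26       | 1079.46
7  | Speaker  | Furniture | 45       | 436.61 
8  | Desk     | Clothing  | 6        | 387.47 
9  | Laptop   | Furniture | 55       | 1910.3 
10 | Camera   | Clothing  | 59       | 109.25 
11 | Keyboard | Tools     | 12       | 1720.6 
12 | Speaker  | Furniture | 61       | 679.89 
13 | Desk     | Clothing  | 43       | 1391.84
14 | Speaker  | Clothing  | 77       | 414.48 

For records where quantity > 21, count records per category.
SELECT category, COUNT(*)
FROM sales
WHERE quantity > 21
GROUP BY category

Note: WHERE filters rows before grouping.

Result:
  Clothing: 4
  Furniture: 5
  Tools: 1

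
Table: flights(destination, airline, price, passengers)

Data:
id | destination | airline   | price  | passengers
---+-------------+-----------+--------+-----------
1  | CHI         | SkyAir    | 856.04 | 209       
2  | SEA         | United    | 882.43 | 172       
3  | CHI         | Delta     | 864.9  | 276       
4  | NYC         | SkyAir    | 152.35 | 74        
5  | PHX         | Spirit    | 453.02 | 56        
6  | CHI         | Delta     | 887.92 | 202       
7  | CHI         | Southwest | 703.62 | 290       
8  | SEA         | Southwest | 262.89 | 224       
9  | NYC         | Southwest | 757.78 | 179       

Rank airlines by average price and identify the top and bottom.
SELECT airline, AVG(price)
FROM flights
GROUP BY airline
ORDER BY AVG(price)

All groups:
  Spirit: 453.02
  SkyAir: 504.20
  Southwest: 574.76
  Delta: 876.41
  United: 882.43

Highest: United (882.43)
Lowest: Spirit (453.02)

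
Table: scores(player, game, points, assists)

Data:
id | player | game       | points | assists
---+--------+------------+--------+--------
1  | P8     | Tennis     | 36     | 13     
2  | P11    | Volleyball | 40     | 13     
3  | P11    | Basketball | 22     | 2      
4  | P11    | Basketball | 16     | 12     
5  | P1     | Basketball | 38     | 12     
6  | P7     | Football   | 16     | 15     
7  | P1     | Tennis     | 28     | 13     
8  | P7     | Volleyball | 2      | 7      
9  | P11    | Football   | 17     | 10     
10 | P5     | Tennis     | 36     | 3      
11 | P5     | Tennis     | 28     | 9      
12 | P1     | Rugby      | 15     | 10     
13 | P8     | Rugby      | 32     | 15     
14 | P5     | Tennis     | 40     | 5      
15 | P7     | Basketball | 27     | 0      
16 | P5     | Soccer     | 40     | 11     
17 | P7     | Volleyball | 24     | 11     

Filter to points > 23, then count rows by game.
SELECT game, COUNT(*)
FROM scores
WHERE points > 23
GROUP BY game

Note: WHERE filters rows before grouping.

Result:
  Basketball: 2
  Rugby: 1
  Soccer: 1
  Tennis: 5
  Volleyball: 2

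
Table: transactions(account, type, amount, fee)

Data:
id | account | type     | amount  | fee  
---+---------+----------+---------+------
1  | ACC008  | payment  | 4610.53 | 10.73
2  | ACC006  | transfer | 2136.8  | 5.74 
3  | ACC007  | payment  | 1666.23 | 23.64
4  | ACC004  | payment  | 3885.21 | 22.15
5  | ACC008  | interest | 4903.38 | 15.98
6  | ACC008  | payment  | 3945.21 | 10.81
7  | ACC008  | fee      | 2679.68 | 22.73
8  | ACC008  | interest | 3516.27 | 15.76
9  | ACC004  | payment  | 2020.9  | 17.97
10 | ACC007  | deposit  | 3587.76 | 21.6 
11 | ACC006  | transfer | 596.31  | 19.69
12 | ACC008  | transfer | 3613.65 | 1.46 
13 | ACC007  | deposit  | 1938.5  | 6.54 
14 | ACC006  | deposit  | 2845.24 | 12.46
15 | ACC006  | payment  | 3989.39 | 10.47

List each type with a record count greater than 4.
SELECT type, COUNT(*) as cnt
FROM transactions
GROUP BY type
HAVING COUNT(*) > 4

Result:
  payment: 6

Note: HAVING filters groups after aggregation, WHERE filters rows before.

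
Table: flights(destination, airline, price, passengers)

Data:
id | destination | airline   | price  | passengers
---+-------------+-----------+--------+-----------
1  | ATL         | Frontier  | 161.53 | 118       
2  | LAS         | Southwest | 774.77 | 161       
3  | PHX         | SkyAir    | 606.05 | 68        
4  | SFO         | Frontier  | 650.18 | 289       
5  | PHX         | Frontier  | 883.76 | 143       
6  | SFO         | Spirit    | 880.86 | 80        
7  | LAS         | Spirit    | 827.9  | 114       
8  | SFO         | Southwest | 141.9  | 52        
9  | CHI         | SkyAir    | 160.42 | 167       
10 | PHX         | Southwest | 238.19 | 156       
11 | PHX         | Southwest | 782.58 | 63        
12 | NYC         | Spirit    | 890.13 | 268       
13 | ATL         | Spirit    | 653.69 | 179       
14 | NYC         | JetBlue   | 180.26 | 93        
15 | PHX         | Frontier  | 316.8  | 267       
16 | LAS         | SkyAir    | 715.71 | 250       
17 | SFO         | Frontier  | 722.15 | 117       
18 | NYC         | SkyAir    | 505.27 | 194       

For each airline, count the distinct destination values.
SELECT airline, COUNT(DISTINCT destination)
FROM flights
GROUP BY airline

Result:
  Frontier: 3 distinct
  JetBlue: 1 distinct
  SkyAir: 4 distinct
  Southwest: 3 distinct
  Spirit: 4 distinct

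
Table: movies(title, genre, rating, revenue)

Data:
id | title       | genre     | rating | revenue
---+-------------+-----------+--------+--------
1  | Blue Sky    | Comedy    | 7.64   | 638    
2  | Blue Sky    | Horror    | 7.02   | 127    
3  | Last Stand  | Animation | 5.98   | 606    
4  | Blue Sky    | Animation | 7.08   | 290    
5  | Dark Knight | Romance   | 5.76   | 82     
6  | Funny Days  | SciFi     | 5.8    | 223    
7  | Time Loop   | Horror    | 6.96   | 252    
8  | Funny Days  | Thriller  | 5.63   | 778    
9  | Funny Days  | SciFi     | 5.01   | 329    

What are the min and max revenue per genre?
SELECT genre, MIN(revenue), MAX(revenue)
FROM movies
GROUP BY genre

Result:
  Animation: min=290, max=606
  Comedy: min=638, max=638
  Horror: min=127, max=252
  Romance: min=82, max=82
  SciFi: min=223, max=329
  Thriller: min=778, max=778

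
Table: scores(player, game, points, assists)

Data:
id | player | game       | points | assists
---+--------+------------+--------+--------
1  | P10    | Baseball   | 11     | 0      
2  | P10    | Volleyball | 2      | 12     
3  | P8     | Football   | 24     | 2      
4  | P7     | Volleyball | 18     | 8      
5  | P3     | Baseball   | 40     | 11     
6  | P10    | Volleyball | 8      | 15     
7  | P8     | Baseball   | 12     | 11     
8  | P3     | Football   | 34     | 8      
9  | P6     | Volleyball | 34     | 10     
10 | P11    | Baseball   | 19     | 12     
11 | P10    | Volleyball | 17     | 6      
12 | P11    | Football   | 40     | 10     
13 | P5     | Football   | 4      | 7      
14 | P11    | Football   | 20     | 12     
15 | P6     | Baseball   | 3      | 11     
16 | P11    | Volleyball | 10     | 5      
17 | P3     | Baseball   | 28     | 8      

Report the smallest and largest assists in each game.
SELECT game, MIN(assists), MAX(assists)
FROM scores
GROUP BY game

Result:
  Baseball: min=0, max=12
  Football: min=2, max=12
  Volleyball: min=5, max=15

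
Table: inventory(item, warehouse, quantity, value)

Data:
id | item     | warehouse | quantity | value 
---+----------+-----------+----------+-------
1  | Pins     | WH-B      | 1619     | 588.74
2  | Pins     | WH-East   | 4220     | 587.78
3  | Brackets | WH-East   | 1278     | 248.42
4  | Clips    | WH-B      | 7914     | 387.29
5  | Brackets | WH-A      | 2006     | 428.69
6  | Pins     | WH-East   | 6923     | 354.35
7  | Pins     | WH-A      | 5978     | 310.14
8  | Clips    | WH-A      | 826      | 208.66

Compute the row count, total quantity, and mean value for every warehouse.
SELECT warehouse,
       COUNT(*) as cnt,
       SUM(quantity) as total_quantity,
       AVG(value) as avg_value
FROM inventory
GROUP BY warehouse

Result:
  WH-A: 3 records, 8810 total quantity, 315.83 avg value
  WH-B: 2 records, 9533 total quantity, 488.02 avg value
  WH-East: 3 records, 12421 total quantity, 396.85 avg value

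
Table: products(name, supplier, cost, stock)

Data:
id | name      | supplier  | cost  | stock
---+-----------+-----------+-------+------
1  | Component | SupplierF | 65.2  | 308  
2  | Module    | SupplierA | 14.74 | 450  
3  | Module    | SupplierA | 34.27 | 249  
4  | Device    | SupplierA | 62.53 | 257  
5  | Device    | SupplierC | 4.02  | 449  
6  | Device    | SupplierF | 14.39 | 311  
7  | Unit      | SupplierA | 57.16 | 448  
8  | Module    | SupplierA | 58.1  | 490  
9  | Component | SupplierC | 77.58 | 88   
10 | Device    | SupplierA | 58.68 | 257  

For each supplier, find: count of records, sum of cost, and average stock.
SELECT supplier,
       COUNT(*) as cnt,
       SUM(cost) as total_cost,
       AVG(stock) as avg_stock
FROM products
GROUP BY supplier

Result:
  SupplierA: 6 records, 285.48 total cost, 358.50 avg stock
  SupplierC: 2 records, 81.60 total cost, 268.50 avg stock
  SupplierF: 2 records, 79.59 total cost, 309.50 avg stock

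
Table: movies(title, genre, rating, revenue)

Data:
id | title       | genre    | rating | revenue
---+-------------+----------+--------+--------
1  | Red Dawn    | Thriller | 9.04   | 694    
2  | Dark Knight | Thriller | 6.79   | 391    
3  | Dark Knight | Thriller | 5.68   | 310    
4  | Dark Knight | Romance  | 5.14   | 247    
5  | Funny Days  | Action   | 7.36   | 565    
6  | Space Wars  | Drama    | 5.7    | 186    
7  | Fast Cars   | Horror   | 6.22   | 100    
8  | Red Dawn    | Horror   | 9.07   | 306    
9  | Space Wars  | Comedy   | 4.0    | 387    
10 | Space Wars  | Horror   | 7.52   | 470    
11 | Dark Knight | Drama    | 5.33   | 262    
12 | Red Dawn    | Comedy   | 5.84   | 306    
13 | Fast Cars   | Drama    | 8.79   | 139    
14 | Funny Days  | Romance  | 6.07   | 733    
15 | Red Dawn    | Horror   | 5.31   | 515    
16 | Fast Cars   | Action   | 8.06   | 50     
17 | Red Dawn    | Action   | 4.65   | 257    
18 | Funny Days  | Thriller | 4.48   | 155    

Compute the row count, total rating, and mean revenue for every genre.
SELECT genre,
       COUNT(*) as cnt,
       SUM(rating) as total_rating,
       AVG(revenue) as avg_revenue
FROM movies
GROUP BY genre

Result:
  Action: 3 records, 20.07 total rating, 290.67 avg revenue
  Comedy: 2 records, 9.84 total rating, 346.50 avg revenue
  Drama: 3 records, 19.82 total rating, 195.67 avg revenue
  Horror: 4 records, 28.12 total rating, 347.75 avg revenue
  Romance: 2 records, 11.21 total rating, 490.00 avg revenue
  Thriller: 4 records, 25.99 total rating, 387.50 avg revenue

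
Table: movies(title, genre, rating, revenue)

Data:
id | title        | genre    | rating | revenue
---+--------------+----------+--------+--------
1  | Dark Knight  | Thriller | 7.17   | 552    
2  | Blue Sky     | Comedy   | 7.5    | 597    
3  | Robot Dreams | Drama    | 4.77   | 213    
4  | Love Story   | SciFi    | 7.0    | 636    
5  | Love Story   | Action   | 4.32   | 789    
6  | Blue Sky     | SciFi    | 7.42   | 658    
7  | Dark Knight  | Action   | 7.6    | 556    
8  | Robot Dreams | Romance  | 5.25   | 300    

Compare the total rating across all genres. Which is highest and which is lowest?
SELECT genre, SUM(rating)
FROM movies
GROUP BY genre
ORDER BY SUM(rating)

All groups:
  Drama: 4.77
  Romance: 5.25
  Thriller: 7.17
  Comedy: 7.50
  Action: 11.92
  SciFi: 14.42

Highest: SciFi (14.42)
Lowest: Drama (4.77)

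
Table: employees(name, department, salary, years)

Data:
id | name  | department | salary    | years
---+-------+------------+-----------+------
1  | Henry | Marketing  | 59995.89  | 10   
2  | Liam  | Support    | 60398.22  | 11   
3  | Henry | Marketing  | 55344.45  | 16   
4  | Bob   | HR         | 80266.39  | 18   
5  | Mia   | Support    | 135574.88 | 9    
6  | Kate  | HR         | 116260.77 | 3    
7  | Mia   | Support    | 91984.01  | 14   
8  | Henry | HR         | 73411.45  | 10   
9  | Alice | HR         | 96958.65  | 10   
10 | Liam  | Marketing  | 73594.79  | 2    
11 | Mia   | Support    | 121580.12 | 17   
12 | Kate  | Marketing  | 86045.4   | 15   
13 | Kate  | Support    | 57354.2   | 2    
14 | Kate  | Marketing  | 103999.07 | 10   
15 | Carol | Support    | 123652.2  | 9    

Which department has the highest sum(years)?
SELECT department, SUM(years) as val
FROM employees
GROUP BY department
ORDER BY val DESC
LIMIT 1

Result: Support with sum(years) = 62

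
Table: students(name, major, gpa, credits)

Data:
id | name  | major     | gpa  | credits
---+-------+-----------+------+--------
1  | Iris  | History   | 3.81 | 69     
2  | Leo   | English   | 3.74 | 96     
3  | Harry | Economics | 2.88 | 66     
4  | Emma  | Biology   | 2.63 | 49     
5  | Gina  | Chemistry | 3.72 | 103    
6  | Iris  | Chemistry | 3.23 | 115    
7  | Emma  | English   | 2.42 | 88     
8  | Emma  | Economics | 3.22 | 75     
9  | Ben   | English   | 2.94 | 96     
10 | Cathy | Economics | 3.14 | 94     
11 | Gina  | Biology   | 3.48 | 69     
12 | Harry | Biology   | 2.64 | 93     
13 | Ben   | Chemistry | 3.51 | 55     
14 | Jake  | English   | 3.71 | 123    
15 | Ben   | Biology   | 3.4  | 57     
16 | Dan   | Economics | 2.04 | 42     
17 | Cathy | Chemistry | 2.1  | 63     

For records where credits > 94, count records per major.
SELECT major, COUNT(*)
FROM students
WHERE credits > 94
GROUP BY major

Note: WHERE filters rows before grouping.

Result:
  Chemistry: 2
  English: 3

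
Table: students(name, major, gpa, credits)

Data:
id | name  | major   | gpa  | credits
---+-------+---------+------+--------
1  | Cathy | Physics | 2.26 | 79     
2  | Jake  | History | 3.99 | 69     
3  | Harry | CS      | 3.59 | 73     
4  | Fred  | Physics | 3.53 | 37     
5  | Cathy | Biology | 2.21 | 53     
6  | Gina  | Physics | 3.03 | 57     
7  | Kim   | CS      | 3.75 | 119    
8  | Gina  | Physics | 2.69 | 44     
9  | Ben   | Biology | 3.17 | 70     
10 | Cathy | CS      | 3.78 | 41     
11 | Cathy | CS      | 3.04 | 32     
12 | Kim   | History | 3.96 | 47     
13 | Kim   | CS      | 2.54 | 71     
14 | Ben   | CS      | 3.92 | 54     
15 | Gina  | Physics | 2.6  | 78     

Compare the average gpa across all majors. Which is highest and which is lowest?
SELECT major, AVG(gpa)
FROM students
GROUP BY major
ORDER BY AVG(gpa)

All groups:
  Biology: 2.69
  Physics: 2.82
  CS: 3.44
  History: 3.98

Highest: History (3.98)
Lowest: Biology (2.69)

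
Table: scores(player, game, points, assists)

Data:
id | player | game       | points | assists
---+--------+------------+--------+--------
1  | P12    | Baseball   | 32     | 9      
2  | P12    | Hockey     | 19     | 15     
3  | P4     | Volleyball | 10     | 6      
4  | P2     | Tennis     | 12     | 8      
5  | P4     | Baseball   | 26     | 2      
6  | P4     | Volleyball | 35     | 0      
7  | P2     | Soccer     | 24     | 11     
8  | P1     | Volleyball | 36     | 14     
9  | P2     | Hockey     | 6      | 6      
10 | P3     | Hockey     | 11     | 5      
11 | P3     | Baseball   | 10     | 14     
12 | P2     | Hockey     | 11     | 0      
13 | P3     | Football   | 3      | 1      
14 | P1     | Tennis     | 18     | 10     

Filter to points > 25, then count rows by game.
SELECT game, COUNT(*)
FROM scores
WHERE points > 25
GROUP BY game

Note: WHERE filters rows before grouping.

Result:
  Baseball: 2
  Volleyball: 2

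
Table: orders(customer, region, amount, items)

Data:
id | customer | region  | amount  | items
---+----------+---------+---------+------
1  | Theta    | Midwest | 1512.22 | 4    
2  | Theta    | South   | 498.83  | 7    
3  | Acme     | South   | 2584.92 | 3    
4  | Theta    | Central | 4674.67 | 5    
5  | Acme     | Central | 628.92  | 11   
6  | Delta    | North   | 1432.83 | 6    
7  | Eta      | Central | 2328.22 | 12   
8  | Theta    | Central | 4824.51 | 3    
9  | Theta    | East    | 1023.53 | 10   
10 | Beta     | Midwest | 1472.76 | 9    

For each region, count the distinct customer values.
SELECT region, COUNT(DISTINCT customer)
FROM orders
GROUP BY region

Result:
  Central: 3 distinct
  East: 1 distinct
  Midwest: 2 distinct
  North: 1 distinct
  South: 2 distinct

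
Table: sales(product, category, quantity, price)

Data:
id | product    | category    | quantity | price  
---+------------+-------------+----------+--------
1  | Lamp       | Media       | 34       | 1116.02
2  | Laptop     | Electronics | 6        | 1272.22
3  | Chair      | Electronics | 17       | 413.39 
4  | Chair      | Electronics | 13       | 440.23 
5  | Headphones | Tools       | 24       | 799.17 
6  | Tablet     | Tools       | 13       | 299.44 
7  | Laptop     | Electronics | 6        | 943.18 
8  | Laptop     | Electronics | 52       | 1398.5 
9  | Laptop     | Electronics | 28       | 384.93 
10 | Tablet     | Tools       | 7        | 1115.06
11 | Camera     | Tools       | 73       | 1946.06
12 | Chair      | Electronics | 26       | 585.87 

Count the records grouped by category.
SELECT category, COUNT(*) as count
FROM sales
GROUP BY category

Result:
  Electronics: 7
  Media: 1
  Tools: 4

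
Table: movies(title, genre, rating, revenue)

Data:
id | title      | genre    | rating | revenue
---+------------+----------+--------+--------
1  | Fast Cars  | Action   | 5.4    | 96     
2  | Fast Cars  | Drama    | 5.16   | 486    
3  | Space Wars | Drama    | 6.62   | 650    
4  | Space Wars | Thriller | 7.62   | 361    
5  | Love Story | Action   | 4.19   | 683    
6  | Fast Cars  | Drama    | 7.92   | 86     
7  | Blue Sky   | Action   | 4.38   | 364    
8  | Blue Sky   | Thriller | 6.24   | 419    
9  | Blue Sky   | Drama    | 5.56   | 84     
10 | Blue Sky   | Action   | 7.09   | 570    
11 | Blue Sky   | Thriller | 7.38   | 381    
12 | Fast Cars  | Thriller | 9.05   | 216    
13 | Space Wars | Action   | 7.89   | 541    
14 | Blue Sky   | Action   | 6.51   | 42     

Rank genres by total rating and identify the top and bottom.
SELECT genre, SUM(rating)
FROM movies
GROUP BY genre
ORDER BY SUM(rating)

All groups:
  Drama: 25.26
  Thriller: 30.29
  Action: 35.46

Highest: Action (35.46)
Lowest: Drama (25.26)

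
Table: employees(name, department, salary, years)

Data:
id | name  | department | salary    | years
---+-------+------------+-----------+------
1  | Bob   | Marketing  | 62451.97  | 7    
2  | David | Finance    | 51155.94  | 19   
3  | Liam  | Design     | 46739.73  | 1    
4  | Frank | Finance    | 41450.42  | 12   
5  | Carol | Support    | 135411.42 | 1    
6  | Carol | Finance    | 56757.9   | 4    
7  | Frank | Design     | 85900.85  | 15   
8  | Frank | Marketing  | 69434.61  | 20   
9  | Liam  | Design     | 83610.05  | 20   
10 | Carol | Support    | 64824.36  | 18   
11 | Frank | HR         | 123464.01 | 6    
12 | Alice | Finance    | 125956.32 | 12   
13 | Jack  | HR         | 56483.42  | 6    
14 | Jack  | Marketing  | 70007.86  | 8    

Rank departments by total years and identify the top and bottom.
SELECT department, SUM(years)
FROM employees
GROUP BY department
ORDER BY SUM(years)

All groups:
  HR: 12
  Support: 19
  Marketing: 35
  Design: 36
  Finance: 47

Highest: Finance (47)
Lowest: HR (12)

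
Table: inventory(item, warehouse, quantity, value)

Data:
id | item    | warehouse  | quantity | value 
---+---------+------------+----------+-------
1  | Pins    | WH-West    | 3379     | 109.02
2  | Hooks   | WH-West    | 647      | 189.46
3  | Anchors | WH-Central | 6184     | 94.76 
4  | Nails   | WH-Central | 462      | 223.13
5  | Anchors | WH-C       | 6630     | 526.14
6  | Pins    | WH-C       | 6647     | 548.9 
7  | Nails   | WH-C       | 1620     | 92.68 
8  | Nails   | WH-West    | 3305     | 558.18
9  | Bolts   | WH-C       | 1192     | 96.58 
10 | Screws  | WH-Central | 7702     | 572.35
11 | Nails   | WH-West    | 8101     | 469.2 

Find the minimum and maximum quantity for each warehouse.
SELECT warehouse, MIN(quantity), MAX(quantity)
FROM inventory
GROUP BY warehouse

Result:
  WH-C: min=1192, max=6647
  WH-Central: min=462, max=7702
  WH-West: min=647, max=8101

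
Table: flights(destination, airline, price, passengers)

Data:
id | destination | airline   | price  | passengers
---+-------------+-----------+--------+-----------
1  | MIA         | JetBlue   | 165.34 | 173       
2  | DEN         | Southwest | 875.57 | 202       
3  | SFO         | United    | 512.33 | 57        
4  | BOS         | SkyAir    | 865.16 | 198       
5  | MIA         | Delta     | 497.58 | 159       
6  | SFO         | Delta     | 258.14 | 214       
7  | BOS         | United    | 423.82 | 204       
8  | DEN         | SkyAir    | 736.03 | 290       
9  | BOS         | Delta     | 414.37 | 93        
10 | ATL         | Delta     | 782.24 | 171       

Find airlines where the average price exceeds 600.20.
SELECT airline, AVG(price)
FROM flights
GROUP BY airline
HAVING AVG(price) > 600.20

Result:
  SkyAir: avg=800.60
  Southwest: avg=875.57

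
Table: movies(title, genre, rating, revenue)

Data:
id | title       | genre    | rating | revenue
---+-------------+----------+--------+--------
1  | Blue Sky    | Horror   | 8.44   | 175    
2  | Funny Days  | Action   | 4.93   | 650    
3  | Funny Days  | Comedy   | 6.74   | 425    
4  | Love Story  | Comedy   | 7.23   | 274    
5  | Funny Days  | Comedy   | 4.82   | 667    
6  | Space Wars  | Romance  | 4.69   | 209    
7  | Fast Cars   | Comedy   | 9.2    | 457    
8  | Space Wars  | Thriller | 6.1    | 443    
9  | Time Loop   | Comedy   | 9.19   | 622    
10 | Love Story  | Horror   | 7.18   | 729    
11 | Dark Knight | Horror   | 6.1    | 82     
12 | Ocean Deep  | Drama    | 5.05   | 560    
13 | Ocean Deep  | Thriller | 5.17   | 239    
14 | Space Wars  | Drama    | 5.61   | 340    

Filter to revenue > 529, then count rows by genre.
SELECT genre, COUNT(*)
FROM movies
WHERE revenue > 529
GROUP BY genre

Note: WHERE filters rows before grouping.

Result:
  Action: 1
  Comedy: 2
  Drama: 1
  Horror: 1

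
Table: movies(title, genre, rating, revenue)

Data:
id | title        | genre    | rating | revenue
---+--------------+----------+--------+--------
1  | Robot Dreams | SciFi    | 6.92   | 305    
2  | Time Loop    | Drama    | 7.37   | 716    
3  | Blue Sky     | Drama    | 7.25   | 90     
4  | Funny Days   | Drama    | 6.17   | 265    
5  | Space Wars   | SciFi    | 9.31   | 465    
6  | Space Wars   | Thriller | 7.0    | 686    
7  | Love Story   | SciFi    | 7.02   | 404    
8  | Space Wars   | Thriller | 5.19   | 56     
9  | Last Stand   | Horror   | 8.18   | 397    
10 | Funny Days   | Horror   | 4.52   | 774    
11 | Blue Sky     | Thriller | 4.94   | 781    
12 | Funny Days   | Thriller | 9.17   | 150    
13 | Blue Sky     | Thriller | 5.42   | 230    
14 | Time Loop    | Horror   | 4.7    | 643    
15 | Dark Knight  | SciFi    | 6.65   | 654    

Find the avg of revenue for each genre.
SELECT genre, AVG(revenue) as result
FROM movies
GROUP BY genre

Result:
  Drama: 357.00
  Horror: 604.67
  SciFi: 457.00
  Thriller: 380.60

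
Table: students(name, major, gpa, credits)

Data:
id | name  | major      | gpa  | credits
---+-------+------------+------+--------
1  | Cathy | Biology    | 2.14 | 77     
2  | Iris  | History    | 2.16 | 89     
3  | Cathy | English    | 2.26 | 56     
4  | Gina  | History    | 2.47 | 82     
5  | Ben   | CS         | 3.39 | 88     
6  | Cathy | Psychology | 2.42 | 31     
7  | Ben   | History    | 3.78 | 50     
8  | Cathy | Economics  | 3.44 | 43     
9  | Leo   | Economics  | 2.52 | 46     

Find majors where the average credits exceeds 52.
SELECT major, AVG(credits)
FROM students
GROUP BY major
HAVING AVG(credits) > 52

Result:
  Biology: avg=77.00
  CS: avg=88.00
  English: avg=56.00
  History: avg=73.67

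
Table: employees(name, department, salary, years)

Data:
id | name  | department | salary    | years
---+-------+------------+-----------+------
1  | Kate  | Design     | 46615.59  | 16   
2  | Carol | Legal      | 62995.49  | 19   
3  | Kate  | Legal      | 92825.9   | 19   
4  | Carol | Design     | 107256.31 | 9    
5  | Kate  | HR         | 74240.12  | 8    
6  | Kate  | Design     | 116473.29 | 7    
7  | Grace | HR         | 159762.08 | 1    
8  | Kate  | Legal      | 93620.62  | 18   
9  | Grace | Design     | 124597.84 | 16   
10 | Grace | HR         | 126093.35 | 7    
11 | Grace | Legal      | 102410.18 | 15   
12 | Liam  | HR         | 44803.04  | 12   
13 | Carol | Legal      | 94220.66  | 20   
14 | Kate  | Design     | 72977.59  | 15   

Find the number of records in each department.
SELECT department, COUNT(*) as count
FROM employees
GROUP BY department

Result:
  Design: 5
  HR: 4
  Legal: 5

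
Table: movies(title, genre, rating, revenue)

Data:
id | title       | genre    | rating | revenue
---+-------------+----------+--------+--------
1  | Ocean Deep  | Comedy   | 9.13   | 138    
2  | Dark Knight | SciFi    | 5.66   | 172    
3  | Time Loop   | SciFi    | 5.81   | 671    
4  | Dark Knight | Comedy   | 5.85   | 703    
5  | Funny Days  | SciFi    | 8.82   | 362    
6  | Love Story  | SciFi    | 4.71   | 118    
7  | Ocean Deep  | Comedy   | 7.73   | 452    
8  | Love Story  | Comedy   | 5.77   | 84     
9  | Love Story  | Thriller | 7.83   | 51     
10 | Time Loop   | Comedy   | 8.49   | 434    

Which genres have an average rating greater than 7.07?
SELECT genre, AVG(rating)
FROM movies
GROUP BY genre
HAVING AVG(rating) > 7.07

Result:
  Comedy: avg=7.39
  Thriller: avg=7.83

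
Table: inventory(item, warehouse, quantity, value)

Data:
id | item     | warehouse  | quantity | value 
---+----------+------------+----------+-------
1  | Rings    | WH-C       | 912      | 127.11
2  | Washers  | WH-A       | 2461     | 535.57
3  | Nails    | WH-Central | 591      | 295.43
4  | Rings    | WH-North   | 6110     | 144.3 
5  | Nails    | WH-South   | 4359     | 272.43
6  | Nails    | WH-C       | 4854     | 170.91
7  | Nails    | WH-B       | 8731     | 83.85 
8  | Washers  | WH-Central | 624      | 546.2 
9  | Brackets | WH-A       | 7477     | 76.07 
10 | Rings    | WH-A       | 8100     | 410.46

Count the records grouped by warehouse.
SELECT warehouse, COUNT(*) as count
FROM inventory
GROUP BY warehouse

Result:
  WH-A: 3
  WH-B: 1
  WH-C: 2
  WH-Central: 2
  WH-North: 1
  WH-South: 1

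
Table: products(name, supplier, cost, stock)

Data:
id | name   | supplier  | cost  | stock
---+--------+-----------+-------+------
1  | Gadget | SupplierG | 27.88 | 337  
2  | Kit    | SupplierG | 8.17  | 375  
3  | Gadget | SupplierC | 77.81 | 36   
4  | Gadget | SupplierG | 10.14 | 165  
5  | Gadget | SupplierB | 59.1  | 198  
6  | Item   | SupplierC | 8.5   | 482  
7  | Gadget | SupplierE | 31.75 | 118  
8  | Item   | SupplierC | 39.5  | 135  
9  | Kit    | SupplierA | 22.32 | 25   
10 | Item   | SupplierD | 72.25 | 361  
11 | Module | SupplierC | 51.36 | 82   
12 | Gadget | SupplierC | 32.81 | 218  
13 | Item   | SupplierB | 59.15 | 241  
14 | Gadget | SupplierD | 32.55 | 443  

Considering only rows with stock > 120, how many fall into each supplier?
SELECT supplier, COUNT(*)
FROM products
WHERE stock > 120
GROUP BY supplier

Note: WHERE filters rows before grouping.

Result:
  SupplierB: 2
  SupplierC: 3
  SupplierD: 2
  SupplierG: 3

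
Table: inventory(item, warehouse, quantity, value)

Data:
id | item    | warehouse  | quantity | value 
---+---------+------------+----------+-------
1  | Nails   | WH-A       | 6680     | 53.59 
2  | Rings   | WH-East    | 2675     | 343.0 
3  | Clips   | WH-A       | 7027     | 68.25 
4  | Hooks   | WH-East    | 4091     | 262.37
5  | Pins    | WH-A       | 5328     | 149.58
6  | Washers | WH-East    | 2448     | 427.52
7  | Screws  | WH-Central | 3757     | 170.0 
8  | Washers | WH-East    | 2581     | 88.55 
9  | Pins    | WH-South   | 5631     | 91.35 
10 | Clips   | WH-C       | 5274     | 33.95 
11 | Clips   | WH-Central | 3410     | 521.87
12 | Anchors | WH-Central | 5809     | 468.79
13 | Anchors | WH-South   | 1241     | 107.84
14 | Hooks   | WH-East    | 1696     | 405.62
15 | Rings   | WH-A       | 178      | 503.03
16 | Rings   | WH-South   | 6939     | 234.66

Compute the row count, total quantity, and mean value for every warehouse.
SELECT warehouse,
       COUNT(*) as cnt,
       SUM(quantity) as total_quantity,
       AVG(value) as avg_value
FROM inventory
GROUP BY warehouse

Result:
  WH-A: 4 records, 19213 total quantity, 193.61 avg value
  WH-C: 1 records, 5274 total quantity, 33.95 avg value
  WH-Central: 3 records, 12976 total quantity, 386.89 avg value
  WH-East: 5 records, 13491 total quantity, 305.41 avg value
  WH-South: 3 records, 13811 total quantity, 144.62 avg value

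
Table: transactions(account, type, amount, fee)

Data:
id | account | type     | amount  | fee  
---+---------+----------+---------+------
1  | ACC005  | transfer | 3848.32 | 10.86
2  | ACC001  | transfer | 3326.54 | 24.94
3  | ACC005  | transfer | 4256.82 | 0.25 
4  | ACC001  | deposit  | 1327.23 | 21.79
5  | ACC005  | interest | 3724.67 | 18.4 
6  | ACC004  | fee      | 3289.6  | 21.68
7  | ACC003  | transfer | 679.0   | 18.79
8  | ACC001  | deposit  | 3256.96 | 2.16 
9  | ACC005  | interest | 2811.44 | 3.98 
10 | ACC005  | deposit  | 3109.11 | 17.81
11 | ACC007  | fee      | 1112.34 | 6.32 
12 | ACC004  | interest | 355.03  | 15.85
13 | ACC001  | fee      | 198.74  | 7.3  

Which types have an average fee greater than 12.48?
SELECT type, AVG(fee)
FROM transactions
GROUP BY type
HAVING AVG(fee) > 12.48

Result:
  deposit: avg=13.92
  interest: avg=12.74
  transfer: avg=13.71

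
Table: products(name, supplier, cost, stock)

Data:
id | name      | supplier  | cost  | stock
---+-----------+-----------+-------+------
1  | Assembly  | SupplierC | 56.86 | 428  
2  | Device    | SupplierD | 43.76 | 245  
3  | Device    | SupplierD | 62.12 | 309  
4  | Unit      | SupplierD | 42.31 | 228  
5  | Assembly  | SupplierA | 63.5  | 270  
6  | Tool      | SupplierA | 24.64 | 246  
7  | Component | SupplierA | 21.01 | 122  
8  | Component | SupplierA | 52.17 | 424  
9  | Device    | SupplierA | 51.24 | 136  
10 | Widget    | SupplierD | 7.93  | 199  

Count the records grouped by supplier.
SELECT supplier, COUNT(*) as count
FROM products
GROUP BY supplier

Result:
  SupplierA: 5
  SupplierC: 1
  SupplierD: 4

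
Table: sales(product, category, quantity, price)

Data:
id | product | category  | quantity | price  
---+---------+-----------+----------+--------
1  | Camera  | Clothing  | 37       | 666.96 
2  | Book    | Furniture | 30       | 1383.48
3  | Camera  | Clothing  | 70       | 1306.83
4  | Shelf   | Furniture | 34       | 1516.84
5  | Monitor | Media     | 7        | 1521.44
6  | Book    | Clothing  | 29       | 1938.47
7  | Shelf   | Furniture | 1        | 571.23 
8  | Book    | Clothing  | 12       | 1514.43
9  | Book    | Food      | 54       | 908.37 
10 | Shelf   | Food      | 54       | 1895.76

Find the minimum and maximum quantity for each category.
SELECT category, MIN(quantity), MAX(quantity)
FROM sales
GROUP BY category

Result:
  Clothing: min=12, max=70
  Food: min=54, max=54
  Furniture: min=1, max=34
  Media: min=7, max=7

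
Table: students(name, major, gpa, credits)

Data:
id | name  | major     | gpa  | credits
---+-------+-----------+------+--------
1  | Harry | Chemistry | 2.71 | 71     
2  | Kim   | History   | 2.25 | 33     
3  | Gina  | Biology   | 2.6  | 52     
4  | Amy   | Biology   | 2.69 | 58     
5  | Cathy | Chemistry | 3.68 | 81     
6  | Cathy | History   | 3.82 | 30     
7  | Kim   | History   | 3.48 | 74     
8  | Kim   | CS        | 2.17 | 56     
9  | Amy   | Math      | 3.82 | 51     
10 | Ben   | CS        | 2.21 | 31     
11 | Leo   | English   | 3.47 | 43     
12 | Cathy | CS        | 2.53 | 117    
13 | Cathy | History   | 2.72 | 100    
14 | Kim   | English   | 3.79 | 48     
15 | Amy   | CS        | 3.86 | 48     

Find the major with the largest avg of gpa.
SELECT major, AVG(gpa) as val
FROM students
GROUP BY major
ORDER BY val DESC
LIMIT 1

Result: Math with avg(gpa) = 3.82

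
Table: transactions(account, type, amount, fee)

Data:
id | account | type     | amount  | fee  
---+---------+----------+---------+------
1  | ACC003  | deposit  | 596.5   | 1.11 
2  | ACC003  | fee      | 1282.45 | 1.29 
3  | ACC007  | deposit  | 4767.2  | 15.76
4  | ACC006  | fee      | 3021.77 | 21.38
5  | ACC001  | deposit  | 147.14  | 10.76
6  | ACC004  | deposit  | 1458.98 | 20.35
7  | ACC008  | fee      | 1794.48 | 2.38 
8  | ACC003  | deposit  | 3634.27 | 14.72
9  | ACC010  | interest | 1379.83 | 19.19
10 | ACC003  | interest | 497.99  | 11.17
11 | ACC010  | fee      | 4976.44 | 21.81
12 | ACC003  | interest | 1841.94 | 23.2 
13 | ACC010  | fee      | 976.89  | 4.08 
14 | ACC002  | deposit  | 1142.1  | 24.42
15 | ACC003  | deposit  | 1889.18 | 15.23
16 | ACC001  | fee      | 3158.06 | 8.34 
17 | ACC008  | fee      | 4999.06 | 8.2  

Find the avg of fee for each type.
SELECT type, AVG(fee) as result
FROM transactions
GROUP BY type

Result:
  deposit: 14.62
  fee: 9.64
  interest: 17.85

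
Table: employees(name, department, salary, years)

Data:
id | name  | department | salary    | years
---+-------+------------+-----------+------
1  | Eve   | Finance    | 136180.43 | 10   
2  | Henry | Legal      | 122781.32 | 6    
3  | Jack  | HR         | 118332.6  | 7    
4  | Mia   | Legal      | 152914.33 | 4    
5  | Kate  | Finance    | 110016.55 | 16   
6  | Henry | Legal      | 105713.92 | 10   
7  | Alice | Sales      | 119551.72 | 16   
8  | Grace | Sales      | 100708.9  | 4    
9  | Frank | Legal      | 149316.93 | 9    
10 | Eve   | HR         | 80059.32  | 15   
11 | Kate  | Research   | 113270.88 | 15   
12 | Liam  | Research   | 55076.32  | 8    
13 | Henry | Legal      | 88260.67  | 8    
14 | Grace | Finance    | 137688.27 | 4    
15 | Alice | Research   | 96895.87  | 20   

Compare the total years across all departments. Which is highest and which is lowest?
SELECT department, SUM(years)
FROM employees
GROUP BY department
ORDER BY SUM(years)

All groups:
  Sales: 20
  HR: 22
  Finance: 30
  Legal: 37
  Research: 43

Highest: Research (43)
Lowest: Sales (20)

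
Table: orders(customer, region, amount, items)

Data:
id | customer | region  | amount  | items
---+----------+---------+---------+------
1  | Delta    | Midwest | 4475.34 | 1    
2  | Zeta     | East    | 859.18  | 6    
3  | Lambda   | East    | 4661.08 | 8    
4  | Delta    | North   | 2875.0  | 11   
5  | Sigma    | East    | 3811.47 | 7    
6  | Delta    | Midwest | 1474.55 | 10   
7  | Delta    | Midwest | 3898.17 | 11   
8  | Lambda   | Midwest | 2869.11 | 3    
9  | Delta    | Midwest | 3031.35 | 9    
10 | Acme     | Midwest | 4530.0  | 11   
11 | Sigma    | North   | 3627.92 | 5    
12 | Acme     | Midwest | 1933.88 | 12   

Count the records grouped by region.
SELECT region, COUNT(*) as count
FROM orders
GROUP BY region

Result:
  East: 3
  Midwest: 7
  North: 2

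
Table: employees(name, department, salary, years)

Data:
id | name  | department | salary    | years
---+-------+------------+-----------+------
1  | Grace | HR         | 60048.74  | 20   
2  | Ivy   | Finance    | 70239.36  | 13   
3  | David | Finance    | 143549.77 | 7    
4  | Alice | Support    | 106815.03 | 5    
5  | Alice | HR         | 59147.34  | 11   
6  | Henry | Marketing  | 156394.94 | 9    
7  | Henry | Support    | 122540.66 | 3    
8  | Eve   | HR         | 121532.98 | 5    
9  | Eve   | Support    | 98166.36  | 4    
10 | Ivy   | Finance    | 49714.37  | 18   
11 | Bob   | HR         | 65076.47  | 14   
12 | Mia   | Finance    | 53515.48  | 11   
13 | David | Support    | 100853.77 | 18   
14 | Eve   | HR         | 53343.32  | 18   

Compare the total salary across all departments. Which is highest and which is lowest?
SELECT department, SUM(salary)
FROM employees
GROUP BY department
ORDER BY SUM(salary)

All groups:
  Marketing: 156394.94
  Finance: 317018.98
  HR: 359148.85
  Support: 428375.82

Highest: Support (428375.82)
Lowest: Marketing (156394.94)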